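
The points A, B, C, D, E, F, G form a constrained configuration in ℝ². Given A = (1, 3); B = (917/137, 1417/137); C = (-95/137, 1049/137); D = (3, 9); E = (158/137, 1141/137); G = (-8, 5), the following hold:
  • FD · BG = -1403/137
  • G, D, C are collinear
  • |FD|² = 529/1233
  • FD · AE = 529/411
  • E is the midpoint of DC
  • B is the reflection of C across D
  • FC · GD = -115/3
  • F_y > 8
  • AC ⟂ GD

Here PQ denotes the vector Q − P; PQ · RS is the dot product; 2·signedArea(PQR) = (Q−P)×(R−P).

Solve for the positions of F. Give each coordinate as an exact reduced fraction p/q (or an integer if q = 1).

1. F_x = 980/411  [FD · BG = -1403/137 ∩ FD · AE = 529/411]
2. F_y = 3607/411  [FD · BG = -1403/137 ∩ FD · AE = 529/411]
   → F = (980/411, 3607/411)

F = (980/411, 3607/411)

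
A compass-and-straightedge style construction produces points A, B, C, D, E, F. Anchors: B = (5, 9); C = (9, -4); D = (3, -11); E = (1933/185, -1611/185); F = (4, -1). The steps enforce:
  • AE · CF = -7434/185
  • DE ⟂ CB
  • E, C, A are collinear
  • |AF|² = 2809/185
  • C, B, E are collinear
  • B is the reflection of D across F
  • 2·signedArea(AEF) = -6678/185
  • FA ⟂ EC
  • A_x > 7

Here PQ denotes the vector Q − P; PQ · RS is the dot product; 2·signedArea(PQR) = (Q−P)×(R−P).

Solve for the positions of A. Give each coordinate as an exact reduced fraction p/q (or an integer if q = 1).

1. A_x = 1429/185  [E, C, A are collinear ∩ FA ⟂ EC]
2. A_y = 27/185  [E, C, A are collinear ∩ FA ⟂ EC]
   → A = (1429/185, 27/185)

A = (1429/185, 27/185)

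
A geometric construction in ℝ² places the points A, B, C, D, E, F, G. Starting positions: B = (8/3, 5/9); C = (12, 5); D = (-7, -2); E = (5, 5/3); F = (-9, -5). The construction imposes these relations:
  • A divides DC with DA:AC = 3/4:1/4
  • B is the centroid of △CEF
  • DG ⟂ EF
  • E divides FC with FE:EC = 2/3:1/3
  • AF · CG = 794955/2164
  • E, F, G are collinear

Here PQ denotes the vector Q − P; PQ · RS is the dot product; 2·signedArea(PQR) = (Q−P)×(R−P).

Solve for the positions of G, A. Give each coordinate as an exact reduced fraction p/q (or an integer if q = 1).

1. G_x = -3357/541  [E, F, G are collinear ∩ DG ⟂ EF]
2. G_y = -1985/541  [E, F, G are collinear ∩ DG ⟂ EF]
   → G = (-3357/541, -1985/541)
3. A_x = 29/4  [A divides DC with DA:AC = 3/4:1/4]
4. A_y = 13/4  [A divides DC with DA:AC = 3/4:1/4]
   → A = (29/4, 13/4)

A = (29/4, 13/4)
G = (-3357/541, -1985/541)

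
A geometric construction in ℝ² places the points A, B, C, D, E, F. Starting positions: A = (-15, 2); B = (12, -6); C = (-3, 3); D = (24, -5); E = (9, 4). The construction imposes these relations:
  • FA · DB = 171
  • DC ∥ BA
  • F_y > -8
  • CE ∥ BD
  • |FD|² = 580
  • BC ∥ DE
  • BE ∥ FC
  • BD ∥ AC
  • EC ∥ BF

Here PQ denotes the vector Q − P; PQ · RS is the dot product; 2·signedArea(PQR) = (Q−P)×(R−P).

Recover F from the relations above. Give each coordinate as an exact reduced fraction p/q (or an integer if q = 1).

1. F_x = 0  [BE ∥ FC ∩ EC ∥ BF]
2. F_y = -7  [BE ∥ FC ∩ EC ∥ BF]
   → F = (0, -7)

F = (0, -7)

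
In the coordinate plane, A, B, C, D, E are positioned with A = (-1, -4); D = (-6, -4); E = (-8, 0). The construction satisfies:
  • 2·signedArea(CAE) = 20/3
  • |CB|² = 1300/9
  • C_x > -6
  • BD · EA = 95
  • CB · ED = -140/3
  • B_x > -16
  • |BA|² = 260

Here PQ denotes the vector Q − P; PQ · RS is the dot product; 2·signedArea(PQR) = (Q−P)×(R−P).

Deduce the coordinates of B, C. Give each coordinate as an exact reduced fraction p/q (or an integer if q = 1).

1. B_x = -15  [line -7·x + 4·y + -121 = 0 ∩ |BA|² = 260]
2. B_y = 4  [line -7·x + 4·y + -121 = 0 ∩ |BA|² = 260]
   → B = (-15, 4)
3. C_x = -5  [2·signedArea(CAE) = 20/3 ∩ CB · ED = -140/3]
4. C_y = -8/3  [2·signedArea(CAE) = 20/3 ∩ CB · ED = -140/3]
   → C = (-5, -8/3)

B = (-15, 4)
C = (-5, -8/3)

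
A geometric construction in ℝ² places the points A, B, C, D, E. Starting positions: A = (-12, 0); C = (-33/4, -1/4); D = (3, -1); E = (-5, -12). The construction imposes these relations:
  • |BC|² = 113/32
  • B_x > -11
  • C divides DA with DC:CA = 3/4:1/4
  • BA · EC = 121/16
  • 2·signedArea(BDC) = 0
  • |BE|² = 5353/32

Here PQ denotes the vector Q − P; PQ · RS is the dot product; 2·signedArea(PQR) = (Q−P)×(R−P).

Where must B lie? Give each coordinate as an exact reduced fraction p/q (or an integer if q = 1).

B = (-81/8, -1/8)

1. B_x = -81/8  [2·signedArea(BDC) = 0 ∩ BA · EC = 121/16]
2. B_y = -1/8  [2·signedArea(BDC) = 0 ∩ BA · EC = 121/16]
   → B = (-81/8, -1/8)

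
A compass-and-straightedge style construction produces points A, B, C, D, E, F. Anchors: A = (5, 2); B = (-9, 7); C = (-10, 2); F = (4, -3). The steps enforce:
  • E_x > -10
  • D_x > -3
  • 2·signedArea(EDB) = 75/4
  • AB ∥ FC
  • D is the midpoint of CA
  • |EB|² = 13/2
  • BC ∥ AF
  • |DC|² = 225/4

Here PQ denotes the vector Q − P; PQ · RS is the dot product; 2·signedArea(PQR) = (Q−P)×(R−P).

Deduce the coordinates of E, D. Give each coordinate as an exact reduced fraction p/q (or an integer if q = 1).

D = (-5/2, 2)
E = (-19/2, 9/2)

1. D_x = -5/2  [D is the midpoint of CA]
2. D_y = 2  [D is the midpoint of CA]
   → D = (-5/2, 2)
3. E_x = -19/2  [line -5·x + -13/2·y + -73/4 = 0 ∩ |EB|² = 13/2]
4. E_y = 9/2  [line -5·x + -13/2·y + -73/4 = 0 ∩ |EB|² = 13/2]
   → E = (-19/2, 9/2)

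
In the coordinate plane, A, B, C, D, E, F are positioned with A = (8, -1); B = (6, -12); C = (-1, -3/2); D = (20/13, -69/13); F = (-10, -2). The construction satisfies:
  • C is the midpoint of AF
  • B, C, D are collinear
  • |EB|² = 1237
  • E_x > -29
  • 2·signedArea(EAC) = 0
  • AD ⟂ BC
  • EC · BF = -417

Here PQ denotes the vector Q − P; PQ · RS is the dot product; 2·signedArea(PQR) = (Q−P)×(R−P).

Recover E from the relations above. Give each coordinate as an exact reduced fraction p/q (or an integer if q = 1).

E = (-28, -3)

1. E_x = -28  [2·signedArea(EAC) = 0 ∩ EC · BF = -417]
2. E_y = -3  [2·signedArea(EAC) = 0 ∩ EC · BF = -417]
   → E = (-28, -3)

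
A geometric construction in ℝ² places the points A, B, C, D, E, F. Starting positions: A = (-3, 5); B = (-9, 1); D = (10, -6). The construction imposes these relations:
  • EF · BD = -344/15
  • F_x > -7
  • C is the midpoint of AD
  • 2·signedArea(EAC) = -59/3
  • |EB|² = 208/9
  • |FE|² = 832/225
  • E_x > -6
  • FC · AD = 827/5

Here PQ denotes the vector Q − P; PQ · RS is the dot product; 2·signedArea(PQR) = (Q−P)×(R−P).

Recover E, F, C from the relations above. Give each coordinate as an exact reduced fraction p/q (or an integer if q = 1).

1. C_x = 7/2  [C is the midpoint of AD]
2. C_y = -1/2  [C is the midpoint of AD]
   → C = (7/2, -1/2)
3. E_x = -5  [line 11/2·x + 13/2·y + 11/3 = 0 ∩ |EB|² = 208/9]
4. E_y = 11/3  [line 11/2·x + 13/2·y + 11/3 = 0 ∩ |EB|² = 208/9]
   → E = (-5, 11/3)
5. F_x = -33/5  [FC · AD = 827/5 ∩ EF · BD = -344/15]
6. F_y = 13/5  [FC · AD = 827/5 ∩ EF · BD = -344/15]
   → F = (-33/5, 13/5)

C = (7/2, -1/2)
E = (-5, 11/3)
F = (-33/5, 13/5)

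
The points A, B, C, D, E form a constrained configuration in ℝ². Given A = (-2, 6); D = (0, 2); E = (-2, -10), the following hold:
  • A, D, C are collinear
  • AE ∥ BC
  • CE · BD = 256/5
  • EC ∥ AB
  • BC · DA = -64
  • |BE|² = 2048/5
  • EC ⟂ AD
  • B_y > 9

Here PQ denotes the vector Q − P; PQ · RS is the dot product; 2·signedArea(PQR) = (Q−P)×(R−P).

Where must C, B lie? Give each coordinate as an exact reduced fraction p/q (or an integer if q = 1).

1. C_x = 22/5  [A, D, C are collinear ∩ EC ⟂ AD]
2. C_y = -34/5  [A, D, C are collinear ∩ EC ⟂ AD]
   → C = (22/5, -34/5)
3. B_x = 22/5  [AE ∥ BC ∩ EC ∥ AB]
4. B_y = 46/5  [AE ∥ BC ∩ EC ∥ AB]
   → B = (22/5, 46/5)

B = (22/5, 46/5)
C = (22/5, -34/5)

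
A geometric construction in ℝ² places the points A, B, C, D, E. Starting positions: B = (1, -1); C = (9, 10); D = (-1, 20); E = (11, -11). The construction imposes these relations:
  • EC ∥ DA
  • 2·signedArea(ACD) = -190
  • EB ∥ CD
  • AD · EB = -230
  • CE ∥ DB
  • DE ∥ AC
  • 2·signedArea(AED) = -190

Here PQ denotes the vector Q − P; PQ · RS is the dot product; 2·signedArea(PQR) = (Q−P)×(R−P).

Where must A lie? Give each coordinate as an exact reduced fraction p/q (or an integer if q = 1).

A = (-3, 41)

1. A_x = -3  [DE ∥ AC ∩ EC ∥ DA]
2. A_y = 41  [DE ∥ AC ∩ EC ∥ DA]
   → A = (-3, 41)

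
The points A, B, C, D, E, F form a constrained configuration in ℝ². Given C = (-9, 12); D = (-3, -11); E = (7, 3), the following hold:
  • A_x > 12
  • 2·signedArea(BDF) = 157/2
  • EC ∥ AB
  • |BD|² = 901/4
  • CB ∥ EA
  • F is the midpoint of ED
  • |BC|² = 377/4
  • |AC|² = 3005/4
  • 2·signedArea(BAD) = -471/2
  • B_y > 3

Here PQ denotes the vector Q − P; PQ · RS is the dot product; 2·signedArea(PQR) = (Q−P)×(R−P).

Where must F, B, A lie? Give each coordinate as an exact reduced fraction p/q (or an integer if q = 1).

1. F_x = 2  [F is the midpoint of ED]
2. F_y = -4  [F is the midpoint of ED]
   → F = (2, -4)
3. B_x = -7/2  [line -7·x + 5·y + -89/2 = 0 ∩ |BD|² = 901/4]
4. B_y = 4  [line -7·x + 5·y + -89/2 = 0 ∩ |BD|² = 901/4]
   → B = (-7/2, 4)
5. A_x = 25/2  [EC ∥ AB ∩ CB ∥ EA]
6. A_y = -5  [EC ∥ AB ∩ CB ∥ EA]
   → A = (25/2, -5)

A = (25/2, -5)
B = (-7/2, 4)
F = (2, -4)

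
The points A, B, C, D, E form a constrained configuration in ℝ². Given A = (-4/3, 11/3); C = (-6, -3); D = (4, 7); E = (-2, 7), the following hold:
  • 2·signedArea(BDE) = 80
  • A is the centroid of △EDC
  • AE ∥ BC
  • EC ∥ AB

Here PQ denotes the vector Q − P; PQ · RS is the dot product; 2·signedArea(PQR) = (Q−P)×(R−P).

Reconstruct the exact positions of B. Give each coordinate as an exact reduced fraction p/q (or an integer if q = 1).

B = (-16/3, -19/3)

1. B_x = -16/3  [AE ∥ BC ∩ EC ∥ AB]
2. B_y = -19/3  [AE ∥ BC ∩ EC ∥ AB]
   → B = (-16/3, -19/3)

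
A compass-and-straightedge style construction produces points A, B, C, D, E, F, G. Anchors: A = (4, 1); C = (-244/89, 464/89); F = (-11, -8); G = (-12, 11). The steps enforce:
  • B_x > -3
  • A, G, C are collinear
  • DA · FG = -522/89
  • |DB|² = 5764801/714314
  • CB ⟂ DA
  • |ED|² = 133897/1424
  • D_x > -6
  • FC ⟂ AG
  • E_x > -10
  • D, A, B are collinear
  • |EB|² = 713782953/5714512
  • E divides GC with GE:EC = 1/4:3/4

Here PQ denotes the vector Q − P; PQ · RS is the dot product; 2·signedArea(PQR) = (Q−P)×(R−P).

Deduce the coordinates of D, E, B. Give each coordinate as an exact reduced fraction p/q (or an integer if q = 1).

B = (-1895869/714314, 618689/714314)
D = (-489/89, 72/89)
E = (-862/89, 3401/356)

1. E_x = -862/89  [E divides GC with GE:EC = 1/4:3/4]
2. E_y = 3401/356  [E divides GC with GE:EC = 1/4:3/4]
   → E = (-862/89, 3401/356)
3. D_x = -489/89  [line 1·x + -19·y + 1857/89 = 0 ∩ |ED|² = 133897/1424]
4. D_y = 72/89  [line 1·x + -19·y + 1857/89 = 0 ∩ |ED|² = 133897/1424]
   → D = (-489/89, 72/89)
5. B_x = -1895869/714314  [D, A, B are collinear ∩ CB ⟂ DA]
6. B_y = 618689/714314  [D, A, B are collinear ∩ CB ⟂ DA]
   → B = (-1895869/714314, 618689/714314)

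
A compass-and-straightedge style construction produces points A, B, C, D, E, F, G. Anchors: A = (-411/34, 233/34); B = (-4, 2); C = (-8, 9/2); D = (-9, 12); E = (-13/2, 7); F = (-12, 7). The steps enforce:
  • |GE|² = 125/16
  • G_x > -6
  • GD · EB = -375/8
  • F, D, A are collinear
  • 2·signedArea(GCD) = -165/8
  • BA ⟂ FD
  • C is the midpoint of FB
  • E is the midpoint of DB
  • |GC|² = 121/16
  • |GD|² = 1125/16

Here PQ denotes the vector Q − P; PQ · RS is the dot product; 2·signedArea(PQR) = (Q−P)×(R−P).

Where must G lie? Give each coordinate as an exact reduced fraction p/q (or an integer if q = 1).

G = (-21/4, 9/2)

1. G_x = -21/4  [2·signedArea(GCD) = -165/8 ∩ GD · EB = -375/8]
2. G_y = 9/2  [2·signedArea(GCD) = -165/8 ∩ GD · EB = -375/8]
   → G = (-21/4, 9/2)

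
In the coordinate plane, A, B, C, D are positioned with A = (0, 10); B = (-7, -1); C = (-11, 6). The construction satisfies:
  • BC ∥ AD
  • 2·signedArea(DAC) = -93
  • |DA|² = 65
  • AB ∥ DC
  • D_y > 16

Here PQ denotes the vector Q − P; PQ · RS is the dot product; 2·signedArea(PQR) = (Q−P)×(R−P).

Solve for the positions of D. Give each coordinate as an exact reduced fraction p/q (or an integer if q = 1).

1. D_x = -4  [AB ∥ DC ∩ BC ∥ AD]
2. D_y = 17  [AB ∥ DC ∩ BC ∥ AD]
   → D = (-4, 17)

D = (-4, 17)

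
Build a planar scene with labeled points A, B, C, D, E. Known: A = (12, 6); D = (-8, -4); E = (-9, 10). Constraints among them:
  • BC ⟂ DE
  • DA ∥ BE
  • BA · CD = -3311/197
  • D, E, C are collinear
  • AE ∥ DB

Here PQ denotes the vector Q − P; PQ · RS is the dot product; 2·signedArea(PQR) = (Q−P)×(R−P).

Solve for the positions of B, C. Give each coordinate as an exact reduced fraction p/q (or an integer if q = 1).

1. B_x = -29  [DA ∥ BE ∩ AE ∥ DB]
2. B_y = 0  [DA ∥ BE ∩ AE ∥ DB]
   → B = (-29, 0)
3. C_x = -1653/197  [D, E, C are collinear ∩ BC ⟂ DE]
4. C_y = 290/197  [D, E, C are collinear ∩ BC ⟂ DE]
   → C = (-1653/197, 290/197)

B = (-29, 0)
C = (-1653/197, 290/197)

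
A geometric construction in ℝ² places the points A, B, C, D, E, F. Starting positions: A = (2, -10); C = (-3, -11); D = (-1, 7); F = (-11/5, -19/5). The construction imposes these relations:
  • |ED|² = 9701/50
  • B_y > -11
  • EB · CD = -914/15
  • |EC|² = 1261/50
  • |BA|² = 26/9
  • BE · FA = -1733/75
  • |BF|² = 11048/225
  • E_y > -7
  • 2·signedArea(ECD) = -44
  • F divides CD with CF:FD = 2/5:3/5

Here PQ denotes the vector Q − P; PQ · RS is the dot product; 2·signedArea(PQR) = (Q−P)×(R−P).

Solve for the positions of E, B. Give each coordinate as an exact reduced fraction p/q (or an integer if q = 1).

1. E_x = -1/10  [line -18·x + 2·y + 12 = 0 ∩ |EC|² = 1261/50]
2. E_y = -69/10  [line -18·x + 2·y + 12 = 0 ∩ |EC|² = 1261/50]
   → E = (-1/10, -69/10)
3. B_x = 1/3  [BE · FA = -1733/75 ∩ EB · CD = -914/15]
4. B_y = -31/3  [BE · FA = -1733/75 ∩ EB · CD = -914/15]
   → B = (1/3, -31/3)

B = (1/3, -31/3)
E = (-1/10, -69/10)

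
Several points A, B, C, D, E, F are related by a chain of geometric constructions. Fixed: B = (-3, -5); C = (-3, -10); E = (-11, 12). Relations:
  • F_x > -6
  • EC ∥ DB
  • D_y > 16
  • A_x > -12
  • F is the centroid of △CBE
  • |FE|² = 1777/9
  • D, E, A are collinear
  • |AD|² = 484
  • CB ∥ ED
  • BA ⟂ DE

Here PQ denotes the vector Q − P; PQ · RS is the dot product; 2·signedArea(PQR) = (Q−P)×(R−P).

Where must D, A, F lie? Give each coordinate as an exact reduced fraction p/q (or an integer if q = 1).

A = (-11, -5)
D = (-11, 17)
F = (-17/3, -1)

1. D_x = -11  [EC ∥ DB ∩ CB ∥ ED]
2. D_y = 17  [EC ∥ DB ∩ CB ∥ ED]
   → D = (-11, 17)
3. A_x = -11  [D, E, A are collinear ∩ BA ⟂ DE]
4. A_y = -5  [D, E, A are collinear ∩ BA ⟂ DE]
   → A = (-11, -5)
5. F_x = -17/3  [F is the centroid of △CBE]
6. F_y = -1  [F is the centroid of △CBE]
   → F = (-17/3, -1)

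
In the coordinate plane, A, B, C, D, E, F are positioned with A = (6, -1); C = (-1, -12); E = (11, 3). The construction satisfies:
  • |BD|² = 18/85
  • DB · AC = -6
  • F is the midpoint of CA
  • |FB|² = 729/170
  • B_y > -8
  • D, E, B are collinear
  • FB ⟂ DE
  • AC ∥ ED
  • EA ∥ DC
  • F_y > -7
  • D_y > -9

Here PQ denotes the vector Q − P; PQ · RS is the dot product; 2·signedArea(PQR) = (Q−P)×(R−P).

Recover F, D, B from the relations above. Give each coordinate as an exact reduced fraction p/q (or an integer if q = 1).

1. F_x = 5/2  [F is the midpoint of CA]
2. F_y = -13/2  [F is the midpoint of CA]
   → F = (5/2, -13/2)
3. D_x = 4  [EA ∥ DC ∩ AC ∥ ED]
4. D_y = -8  [EA ∥ DC ∩ AC ∥ ED]
   → D = (4, -8)
5. B_x = 361/85  [D, E, B are collinear ∩ FB ⟂ DE]
6. B_y = -647/85  [D, E, B are collinear ∩ FB ⟂ DE]
   → B = (361/85, -647/85)

B = (361/85, -647/85)
D = (4, -8)
F = (5/2, -13/2)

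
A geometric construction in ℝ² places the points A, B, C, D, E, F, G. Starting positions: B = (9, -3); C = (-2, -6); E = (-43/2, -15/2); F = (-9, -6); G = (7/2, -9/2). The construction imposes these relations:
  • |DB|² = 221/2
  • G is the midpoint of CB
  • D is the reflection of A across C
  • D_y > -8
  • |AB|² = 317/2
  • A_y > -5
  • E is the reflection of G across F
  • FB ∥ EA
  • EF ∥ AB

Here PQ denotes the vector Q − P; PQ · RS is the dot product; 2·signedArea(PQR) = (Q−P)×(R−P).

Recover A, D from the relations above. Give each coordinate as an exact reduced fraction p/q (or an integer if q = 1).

1. A_x = -7/2  [EF ∥ AB ∩ FB ∥ EA]
2. A_y = -9/2  [EF ∥ AB ∩ FB ∥ EA]
   → A = (-7/2, -9/2)
3. D_x = -1/2  [D is the reflection of A across C]
4. D_y = -15/2  [D is the reflection of A across C]
   → D = (-1/2, -15/2)

A = (-7/2, -9/2)
D = (-1/2, -15/2)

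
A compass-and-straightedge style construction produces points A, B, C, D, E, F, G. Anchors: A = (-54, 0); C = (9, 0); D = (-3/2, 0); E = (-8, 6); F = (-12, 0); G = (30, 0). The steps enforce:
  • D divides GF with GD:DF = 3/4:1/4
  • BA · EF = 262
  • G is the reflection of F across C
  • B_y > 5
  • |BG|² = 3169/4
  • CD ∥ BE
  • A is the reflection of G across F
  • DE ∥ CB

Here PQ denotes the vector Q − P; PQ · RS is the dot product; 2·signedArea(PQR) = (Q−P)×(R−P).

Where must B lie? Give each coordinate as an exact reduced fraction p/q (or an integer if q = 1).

B = (5/2, 6)

1. B_x = 5/2  [CD ∥ BE ∩ DE ∥ CB]
2. B_y = 6  [CD ∥ BE ∩ DE ∥ CB]
   → B = (5/2, 6)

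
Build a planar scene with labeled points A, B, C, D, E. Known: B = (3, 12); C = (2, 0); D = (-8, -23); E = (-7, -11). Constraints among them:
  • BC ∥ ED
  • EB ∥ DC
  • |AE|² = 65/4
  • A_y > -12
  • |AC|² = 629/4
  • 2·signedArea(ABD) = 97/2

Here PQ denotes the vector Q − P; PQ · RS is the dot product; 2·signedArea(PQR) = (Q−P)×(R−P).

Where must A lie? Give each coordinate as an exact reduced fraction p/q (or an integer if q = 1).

A = (-3, -23/2)

1. A_x = -3  [line 35·x + -11·y + -43/2 = 0 ∩ |AE|² = 65/4]
2. A_y = -23/2  [line 35·x + -11·y + -43/2 = 0 ∩ |AE|² = 65/4]
   → A = (-3, -23/2)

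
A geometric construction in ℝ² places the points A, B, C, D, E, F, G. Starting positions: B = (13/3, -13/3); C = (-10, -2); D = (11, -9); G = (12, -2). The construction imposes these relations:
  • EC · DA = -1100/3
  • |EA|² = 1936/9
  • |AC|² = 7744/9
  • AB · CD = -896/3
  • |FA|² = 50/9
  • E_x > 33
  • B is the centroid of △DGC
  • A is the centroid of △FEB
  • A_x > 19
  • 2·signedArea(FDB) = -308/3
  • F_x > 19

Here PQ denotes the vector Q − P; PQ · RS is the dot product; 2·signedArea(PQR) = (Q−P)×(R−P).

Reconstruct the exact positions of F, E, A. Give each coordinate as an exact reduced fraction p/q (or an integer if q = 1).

A = (58/3, -2)
E = (34, -2)
F = (59/3, 1/3)

1. A_x = 58/3  [line -21·x + 7·y + 420 = 0 ∩ |AC|² = 7744/9]
2. A_y = -2  [line -21·x + 7·y + 420 = 0 ∩ |AC|² = 7744/9]
   → A = (58/3, -2)
3. E_x = 34  [line -25/3·x + -7·y + 808/3 = 0 ∩ |EA|² = 1936/9]
4. E_y = -2  [line -25/3·x + -7·y + 808/3 = 0 ∩ |EA|² = 1936/9]
   → E = (34, -2)
5. F_x = 59/3  [2·signedArea(FDB) = -308/3 ∩ A is the centroid of △FEB]
6. F_y = 1/3  [2·signedArea(FDB) = -308/3 ∩ A is the centroid of △FEB]
   → F = (59/3, 1/3)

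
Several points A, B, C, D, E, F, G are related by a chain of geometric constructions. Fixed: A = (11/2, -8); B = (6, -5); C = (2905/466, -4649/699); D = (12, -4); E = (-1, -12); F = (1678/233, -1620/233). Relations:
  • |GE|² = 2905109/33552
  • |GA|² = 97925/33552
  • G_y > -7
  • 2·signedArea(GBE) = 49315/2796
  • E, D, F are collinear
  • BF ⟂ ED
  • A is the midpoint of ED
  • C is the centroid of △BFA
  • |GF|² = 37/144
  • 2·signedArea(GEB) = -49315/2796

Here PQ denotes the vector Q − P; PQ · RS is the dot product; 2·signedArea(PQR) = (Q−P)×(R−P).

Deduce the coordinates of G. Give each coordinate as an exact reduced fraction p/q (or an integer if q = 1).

G = (6261/932, -9509/1398)

1. G_x = 6261/932  [line 7·x + -7·y + -264607/2796 = 0 ∩ |GE|² = 2905109/33552]
2. G_y = -9509/1398  [line 7·x + -7·y + -264607/2796 = 0 ∩ |GE|² = 2905109/33552]
   → G = (6261/932, -9509/1398)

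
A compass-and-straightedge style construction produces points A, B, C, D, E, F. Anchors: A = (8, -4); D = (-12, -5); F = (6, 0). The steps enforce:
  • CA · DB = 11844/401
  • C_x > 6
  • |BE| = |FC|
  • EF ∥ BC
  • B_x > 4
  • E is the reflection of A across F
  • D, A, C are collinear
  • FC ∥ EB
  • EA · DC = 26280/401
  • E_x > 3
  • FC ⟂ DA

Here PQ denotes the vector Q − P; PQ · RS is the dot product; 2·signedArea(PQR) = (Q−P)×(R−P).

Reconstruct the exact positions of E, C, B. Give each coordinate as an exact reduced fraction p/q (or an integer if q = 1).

B = (1686/401, -36/401)
C = (2488/401, -1640/401)
E = (4, 4)

1. E_x = 4  [E is the reflection of A across F]
2. E_y = 4  [E is the reflection of A across F]
   → E = (4, 4)
3. C_x = 2488/401  [D, A, C are collinear ∩ FC ⟂ DA]
4. C_y = -1640/401  [D, A, C are collinear ∩ FC ⟂ DA]
   → C = (2488/401, -1640/401)
5. B_x = 1686/401  [EF ∥ BC ∩ FC ∥ EB]
6. B_y = -36/401  [EF ∥ BC ∩ FC ∥ EB]
   → B = (1686/401, -36/401)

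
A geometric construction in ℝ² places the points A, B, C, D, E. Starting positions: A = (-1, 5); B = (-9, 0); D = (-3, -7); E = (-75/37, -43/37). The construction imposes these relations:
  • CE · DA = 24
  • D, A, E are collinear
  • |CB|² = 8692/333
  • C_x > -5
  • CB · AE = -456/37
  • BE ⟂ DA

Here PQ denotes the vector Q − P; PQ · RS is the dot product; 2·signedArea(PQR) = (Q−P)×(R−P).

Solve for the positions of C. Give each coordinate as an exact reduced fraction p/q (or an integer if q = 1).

C = (-173/37, -302/111)

1. C_x = -173/37  [line -2·x + -12·y + -42 = 0 ∩ |CB|² = 8692/333]
2. C_y = -302/111  [line -2·x + -12·y + -42 = 0 ∩ |CB|² = 8692/333]
   → C = (-173/37, -302/111)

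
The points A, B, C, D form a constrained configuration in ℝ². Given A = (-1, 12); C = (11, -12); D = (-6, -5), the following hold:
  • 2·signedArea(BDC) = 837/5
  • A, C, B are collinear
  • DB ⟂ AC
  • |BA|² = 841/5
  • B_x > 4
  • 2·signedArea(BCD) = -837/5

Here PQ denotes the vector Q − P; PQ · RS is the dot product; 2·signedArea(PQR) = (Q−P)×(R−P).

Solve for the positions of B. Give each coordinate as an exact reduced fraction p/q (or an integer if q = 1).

B = (24/5, 2/5)

1. B_x = 24/5  [A, C, B are collinear ∩ DB ⟂ AC]
2. B_y = 2/5  [A, C, B are collinear ∩ DB ⟂ AC]
   → B = (24/5, 2/5)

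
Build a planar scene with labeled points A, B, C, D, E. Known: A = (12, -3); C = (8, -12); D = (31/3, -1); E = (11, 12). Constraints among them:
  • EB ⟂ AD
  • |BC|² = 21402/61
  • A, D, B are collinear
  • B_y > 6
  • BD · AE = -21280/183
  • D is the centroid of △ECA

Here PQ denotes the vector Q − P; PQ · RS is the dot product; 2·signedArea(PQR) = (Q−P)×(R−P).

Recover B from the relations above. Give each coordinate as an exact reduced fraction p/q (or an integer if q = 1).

1. B_x = 257/61  [A, D, B are collinear ∩ EB ⟂ AD]
2. B_y = 387/61  [A, D, B are collinear ∩ EB ⟂ AD]
   → B = (257/61, 387/61)

B = (257/61, 387/61)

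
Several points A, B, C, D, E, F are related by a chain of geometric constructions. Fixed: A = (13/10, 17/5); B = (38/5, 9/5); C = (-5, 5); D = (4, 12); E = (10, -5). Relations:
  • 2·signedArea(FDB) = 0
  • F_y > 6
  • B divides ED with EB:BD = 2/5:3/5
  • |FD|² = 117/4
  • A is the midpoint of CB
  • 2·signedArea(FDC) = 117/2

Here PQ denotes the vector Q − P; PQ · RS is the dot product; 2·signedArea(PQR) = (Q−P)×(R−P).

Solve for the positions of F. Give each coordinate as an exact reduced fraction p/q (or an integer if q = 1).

1. F_x = 29/5  [2·signedArea(FDB) = 0 ∩ 2·signedArea(FDC) = 117/2]
2. F_y = 69/10  [2·signedArea(FDB) = 0 ∩ 2·signedArea(FDC) = 117/2]
   → F = (29/5, 69/10)

F = (29/5, 69/10)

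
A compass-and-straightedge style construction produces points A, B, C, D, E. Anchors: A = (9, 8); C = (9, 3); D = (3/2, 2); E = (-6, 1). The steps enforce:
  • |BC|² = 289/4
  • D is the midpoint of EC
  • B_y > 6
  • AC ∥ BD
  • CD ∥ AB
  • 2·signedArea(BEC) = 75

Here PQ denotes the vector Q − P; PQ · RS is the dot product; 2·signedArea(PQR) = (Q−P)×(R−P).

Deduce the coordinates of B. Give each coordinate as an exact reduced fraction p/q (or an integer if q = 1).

B = (3/2, 7)

1. B_x = 3/2  [AC ∥ BD ∩ CD ∥ AB]
2. B_y = 7  [AC ∥ BD ∩ CD ∥ AB]
   → B = (3/2, 7)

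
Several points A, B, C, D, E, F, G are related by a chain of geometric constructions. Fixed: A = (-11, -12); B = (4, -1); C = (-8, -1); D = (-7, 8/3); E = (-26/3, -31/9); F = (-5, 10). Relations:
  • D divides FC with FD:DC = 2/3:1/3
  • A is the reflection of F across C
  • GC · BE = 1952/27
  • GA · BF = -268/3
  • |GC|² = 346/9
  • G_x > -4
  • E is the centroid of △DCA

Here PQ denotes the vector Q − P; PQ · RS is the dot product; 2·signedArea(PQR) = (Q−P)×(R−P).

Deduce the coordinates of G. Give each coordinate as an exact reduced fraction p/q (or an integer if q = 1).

1. G_x = -3  [GC · BE = 1952/27 ∩ GA · BF = -268/3]
2. G_y = 8/3  [GC · BE = 1952/27 ∩ GA · BF = -268/3]
   → G = (-3, 8/3)

G = (-3, 8/3)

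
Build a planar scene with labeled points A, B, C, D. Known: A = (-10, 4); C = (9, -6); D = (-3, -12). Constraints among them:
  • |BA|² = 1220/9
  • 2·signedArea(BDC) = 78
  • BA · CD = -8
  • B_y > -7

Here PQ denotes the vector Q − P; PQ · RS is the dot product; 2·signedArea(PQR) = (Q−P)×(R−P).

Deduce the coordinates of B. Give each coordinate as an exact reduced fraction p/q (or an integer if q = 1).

1. B_x = -16/3  [2·signedArea(BDC) = 78 ∩ BA · CD = -8]
2. B_y = -20/3  [2·signedArea(BDC) = 78 ∩ BA · CD = -8]
   → B = (-16/3, -20/3)

B = (-16/3, -20/3)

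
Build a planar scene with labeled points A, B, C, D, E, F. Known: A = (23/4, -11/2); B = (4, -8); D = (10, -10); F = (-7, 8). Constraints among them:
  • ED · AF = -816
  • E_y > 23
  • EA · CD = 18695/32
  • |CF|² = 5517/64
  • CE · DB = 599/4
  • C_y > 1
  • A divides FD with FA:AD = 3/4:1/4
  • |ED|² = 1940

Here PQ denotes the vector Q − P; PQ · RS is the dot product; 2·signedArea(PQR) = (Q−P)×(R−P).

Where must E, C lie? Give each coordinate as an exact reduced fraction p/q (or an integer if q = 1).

1. E_x = -18  [line 51/4·x + -27/2·y + 1107/2 = 0 ∩ |ED|² = 1940]
2. E_y = 24  [line 51/4·x + -27/2·y + 1107/2 = 0 ∩ |ED|² = 1940]
   → E = (-18, 24)
3. C_x = -5/8  [EA · CD = 18695/32 ∩ CE · DB = 599/4]
4. C_y = 5/4  [EA · CD = 18695/32 ∩ CE · DB = 599/4]
   → C = (-5/8, 5/4)

C = (-5/8, 5/4)
E = (-18, 24)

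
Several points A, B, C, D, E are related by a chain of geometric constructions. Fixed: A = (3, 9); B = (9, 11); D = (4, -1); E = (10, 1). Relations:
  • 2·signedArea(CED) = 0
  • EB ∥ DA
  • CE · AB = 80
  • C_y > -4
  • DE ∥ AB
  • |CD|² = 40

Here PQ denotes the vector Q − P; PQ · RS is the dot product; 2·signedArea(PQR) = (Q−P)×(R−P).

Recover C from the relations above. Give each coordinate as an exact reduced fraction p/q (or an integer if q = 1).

C = (-2, -3)

1. C_x = -2  [2·signedArea(CED) = 0 ∩ CE · AB = 80]
2. C_y = -3  [2·signedArea(CED) = 0 ∩ CE · AB = 80]
   → C = (-2, -3)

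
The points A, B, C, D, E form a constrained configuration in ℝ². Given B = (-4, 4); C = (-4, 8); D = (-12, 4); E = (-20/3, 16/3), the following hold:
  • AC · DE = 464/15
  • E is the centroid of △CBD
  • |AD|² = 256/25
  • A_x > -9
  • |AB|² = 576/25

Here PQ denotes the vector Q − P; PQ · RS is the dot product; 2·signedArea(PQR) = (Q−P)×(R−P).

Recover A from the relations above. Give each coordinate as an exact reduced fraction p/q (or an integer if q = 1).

1. A_x = -44/5  [line -16/3·x + -4/3·y + -208/5 = 0 ∩ |AD|² = 256/25]
2. A_y = 4  [line -16/3·x + -4/3·y + -208/5 = 0 ∩ |AD|² = 256/25]
   → A = (-44/5, 4)

A = (-44/5, 4)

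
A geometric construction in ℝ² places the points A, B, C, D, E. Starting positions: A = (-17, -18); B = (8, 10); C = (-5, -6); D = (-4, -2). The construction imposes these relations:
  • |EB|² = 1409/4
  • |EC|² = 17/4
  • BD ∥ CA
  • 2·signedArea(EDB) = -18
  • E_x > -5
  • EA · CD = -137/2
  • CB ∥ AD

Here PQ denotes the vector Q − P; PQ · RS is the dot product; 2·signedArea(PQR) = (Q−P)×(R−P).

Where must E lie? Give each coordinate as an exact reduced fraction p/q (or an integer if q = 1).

E = (-9/2, -4)

1. E_x = -9/2  [2·signedArea(EDB) = -18 ∩ EA · CD = -137/2]
2. E_y = -4  [2·signedArea(EDB) = -18 ∩ EA · CD = -137/2]
   → E = (-9/2, -4)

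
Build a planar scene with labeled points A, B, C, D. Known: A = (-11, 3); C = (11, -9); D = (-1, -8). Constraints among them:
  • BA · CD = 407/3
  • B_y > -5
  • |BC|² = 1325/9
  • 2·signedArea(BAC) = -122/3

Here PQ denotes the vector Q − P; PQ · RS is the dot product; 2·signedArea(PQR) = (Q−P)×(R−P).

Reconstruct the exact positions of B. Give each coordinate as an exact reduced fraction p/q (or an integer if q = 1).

B = (-1/3, -14/3)

1. B_x = -1/3  [BA · CD = 407/3 ∩ 2·signedArea(BAC) = -122/3]
2. B_y = -14/3  [BA · CD = 407/3 ∩ 2·signedArea(BAC) = -122/3]
   → B = (-1/3, -14/3)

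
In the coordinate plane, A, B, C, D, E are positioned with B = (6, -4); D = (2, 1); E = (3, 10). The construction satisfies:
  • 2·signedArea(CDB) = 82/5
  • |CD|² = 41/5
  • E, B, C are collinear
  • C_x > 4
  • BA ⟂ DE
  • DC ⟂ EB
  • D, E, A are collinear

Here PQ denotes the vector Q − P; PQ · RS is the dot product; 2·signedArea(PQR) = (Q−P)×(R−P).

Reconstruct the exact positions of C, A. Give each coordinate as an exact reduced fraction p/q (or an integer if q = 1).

A = (3/2, -7/2)
C = (24/5, 8/5)

1. C_x = 24/5  [E, B, C are collinear ∩ DC ⟂ EB]
2. C_y = 8/5  [E, B, C are collinear ∩ DC ⟂ EB]
   → C = (24/5, 8/5)
3. A_x = 3/2  [D, E, A are collinear ∩ BA ⟂ DE]
4. A_y = -7/2  [D, E, A are collinear ∩ BA ⟂ DE]
   → A = (3/2, -7/2)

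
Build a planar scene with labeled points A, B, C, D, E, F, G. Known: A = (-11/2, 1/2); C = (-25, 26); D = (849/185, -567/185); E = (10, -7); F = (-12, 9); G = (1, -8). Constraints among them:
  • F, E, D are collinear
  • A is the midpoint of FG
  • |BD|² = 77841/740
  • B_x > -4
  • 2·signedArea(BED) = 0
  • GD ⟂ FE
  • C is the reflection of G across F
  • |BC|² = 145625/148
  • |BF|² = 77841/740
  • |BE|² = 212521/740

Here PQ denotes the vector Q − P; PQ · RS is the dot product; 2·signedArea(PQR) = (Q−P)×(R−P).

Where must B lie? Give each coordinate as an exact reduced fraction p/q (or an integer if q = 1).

1. B_x = -1371/370  [line -728/185·x + -1001/185·y + 273/185 = 0 ∩ |BF|² = 77841/740]
2. B_y = 549/185  [line -728/185·x + -1001/185·y + 273/185 = 0 ∩ |BF|² = 77841/740]
   → B = (-1371/370, 549/185)

B = (-1371/370, 549/185)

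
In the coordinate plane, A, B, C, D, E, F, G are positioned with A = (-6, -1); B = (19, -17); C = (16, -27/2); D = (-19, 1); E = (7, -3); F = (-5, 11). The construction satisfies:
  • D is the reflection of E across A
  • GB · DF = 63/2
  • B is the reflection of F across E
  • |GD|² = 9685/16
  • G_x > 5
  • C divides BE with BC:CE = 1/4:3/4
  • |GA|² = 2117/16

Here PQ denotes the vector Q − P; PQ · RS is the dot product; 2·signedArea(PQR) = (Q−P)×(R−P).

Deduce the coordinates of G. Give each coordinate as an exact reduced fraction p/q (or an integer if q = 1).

G = (11/2, -5/4)

1. G_x = 11/2  [line -14·x + -10·y + 129/2 = 0 ∩ |GD|² = 9685/16]
2. G_y = -5/4  [line -14·x + -10·y + 129/2 = 0 ∩ |GD|² = 9685/16]
   → G = (11/2, -5/4)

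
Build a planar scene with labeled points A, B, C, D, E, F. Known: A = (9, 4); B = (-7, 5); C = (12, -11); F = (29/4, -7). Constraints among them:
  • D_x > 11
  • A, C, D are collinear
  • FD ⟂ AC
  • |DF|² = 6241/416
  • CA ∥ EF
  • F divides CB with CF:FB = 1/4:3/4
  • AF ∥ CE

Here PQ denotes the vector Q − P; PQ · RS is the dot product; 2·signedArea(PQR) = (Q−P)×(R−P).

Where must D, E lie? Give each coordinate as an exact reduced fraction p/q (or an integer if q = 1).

D = (1149/104, -649/104)
E = (41/4, -22)

1. D_x = 1149/104  [A, C, D are collinear ∩ FD ⟂ AC]
2. D_y = -649/104  [A, C, D are collinear ∩ FD ⟂ AC]
   → D = (1149/104, -649/104)
3. E_x = 41/4  [CA ∥ EF ∩ AF ∥ CE]
4. E_y = -22  [CA ∥ EF ∩ AF ∥ CE]
   → E = (41/4, -22)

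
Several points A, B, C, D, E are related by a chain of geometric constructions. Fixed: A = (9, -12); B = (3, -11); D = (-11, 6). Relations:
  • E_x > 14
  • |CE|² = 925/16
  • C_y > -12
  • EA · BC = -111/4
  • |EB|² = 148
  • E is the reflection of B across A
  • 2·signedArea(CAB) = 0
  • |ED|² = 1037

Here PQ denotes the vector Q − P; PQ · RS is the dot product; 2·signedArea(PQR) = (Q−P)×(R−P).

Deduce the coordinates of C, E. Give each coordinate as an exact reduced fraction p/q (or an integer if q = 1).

1. E_x = 15  [E is the reflection of B across A]
2. E_y = -13  [E is the reflection of B across A]
   → E = (15, -13)
3. C_x = 15/2  [2·signedArea(CAB) = 0 ∩ EA · BC = -111/4]
4. C_y = -47/4  [2·signedArea(CAB) = 0 ∩ EA · BC = -111/4]
   → C = (15/2, -47/4)

C = (15/2, -47/4)
E = (15, -13)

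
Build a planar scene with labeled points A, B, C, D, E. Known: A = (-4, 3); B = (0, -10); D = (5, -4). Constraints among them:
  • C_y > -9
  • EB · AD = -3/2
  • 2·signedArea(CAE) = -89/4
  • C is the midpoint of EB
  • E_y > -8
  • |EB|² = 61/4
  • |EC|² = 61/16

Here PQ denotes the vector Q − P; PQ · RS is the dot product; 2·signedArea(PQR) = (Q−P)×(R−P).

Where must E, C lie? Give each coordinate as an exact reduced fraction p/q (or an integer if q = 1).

C = (5/4, -17/2)
E = (5/2, -7)

1. E_x = 5/2  [line -9·x + 7·y + 143/2 = 0 ∩ |EB|² = 61/4]
2. E_y = -7  [line -9·x + 7·y + 143/2 = 0 ∩ |EB|² = 61/4]
   → E = (5/2, -7)
3. C_x = 5/4  [C is the midpoint of EB]
4. C_y = -17/2  [C is the midpoint of EB]
   → C = (5/4, -17/2)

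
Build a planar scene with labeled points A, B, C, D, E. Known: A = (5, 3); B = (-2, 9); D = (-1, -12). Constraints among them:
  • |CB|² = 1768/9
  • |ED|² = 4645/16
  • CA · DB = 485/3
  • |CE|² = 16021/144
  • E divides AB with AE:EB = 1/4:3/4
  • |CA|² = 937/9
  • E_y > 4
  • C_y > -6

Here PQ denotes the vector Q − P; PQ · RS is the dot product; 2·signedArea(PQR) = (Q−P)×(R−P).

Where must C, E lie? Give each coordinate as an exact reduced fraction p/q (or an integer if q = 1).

C = (-4/3, -5)
E = (13/4, 9/2)

1. C_x = -4/3  [line 1·x + -21·y + -311/3 = 0 ∩ |CB|² = 1768/9]
2. C_y = -5  [line 1·x + -21·y + -311/3 = 0 ∩ |CB|² = 1768/9]
   → C = (-4/3, -5)
3. E_x = 13/4  [E divides AB with AE:EB = 1/4:3/4]
4. E_y = 9/2  [E divides AB with AE:EB = 1/4:3/4]
   → E = (13/4, 9/2)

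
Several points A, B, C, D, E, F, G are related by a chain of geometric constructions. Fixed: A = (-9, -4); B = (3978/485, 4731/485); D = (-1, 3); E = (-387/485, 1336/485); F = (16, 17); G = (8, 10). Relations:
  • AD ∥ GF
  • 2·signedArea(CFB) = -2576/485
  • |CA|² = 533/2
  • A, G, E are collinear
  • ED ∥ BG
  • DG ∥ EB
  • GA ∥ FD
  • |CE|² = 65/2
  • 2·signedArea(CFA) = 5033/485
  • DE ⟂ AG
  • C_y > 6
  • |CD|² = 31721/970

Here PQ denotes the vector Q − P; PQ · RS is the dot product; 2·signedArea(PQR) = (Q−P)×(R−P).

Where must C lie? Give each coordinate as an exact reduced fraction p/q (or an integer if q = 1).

C = (3591/970, 6067/970)

1. C_x = 3591/970  [2·signedArea(CFA) = 5033/485 ∩ 2·signedArea(CFB) = -2576/485]
2. C_y = 6067/970  [2·signedArea(CFA) = 5033/485 ∩ 2·signedArea(CFB) = -2576/485]
   → C = (3591/970, 6067/970)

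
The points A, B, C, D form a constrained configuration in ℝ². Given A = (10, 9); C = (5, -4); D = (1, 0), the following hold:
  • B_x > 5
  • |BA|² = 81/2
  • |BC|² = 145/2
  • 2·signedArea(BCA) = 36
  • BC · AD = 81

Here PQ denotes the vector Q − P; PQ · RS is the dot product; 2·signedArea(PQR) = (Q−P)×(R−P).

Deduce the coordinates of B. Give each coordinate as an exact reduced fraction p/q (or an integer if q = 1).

B = (11/2, 9/2)

1. B_x = 11/2  [BC · AD = 81 ∩ 2·signedArea(BCA) = 36]
2. B_y = 9/2  [BC · AD = 81 ∩ 2·signedArea(BCA) = 36]
   → B = (11/2, 9/2)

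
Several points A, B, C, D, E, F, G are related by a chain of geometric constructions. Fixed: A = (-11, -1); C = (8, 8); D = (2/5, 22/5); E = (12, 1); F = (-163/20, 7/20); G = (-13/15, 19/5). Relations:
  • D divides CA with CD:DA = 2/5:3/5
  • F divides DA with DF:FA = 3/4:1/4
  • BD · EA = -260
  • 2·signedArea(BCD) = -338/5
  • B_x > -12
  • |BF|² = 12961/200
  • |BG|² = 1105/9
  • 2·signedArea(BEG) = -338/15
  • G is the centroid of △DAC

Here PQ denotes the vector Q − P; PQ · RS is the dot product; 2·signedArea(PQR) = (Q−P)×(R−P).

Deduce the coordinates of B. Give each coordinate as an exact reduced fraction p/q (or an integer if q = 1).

B = (-56/5, 39/5)

1. B_x = -56/5  [2·signedArea(BCD) = -338/5 ∩ 2·signedArea(BEG) = -338/15]
2. B_y = 39/5  [2·signedArea(BCD) = -338/5 ∩ 2·signedArea(BEG) = -338/15]
   → B = (-56/5, 39/5)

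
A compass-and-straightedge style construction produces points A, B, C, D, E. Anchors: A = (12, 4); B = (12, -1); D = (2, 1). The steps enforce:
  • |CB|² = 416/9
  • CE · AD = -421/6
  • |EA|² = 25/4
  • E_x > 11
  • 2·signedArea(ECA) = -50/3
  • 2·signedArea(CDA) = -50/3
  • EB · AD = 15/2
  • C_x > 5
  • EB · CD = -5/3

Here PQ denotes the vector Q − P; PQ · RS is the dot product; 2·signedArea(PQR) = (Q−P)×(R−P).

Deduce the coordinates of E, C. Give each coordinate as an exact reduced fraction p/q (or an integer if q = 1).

1. E_x = 12  [line 10·x + 3·y + -249/2 = 0 ∩ |EA|² = 25/4]
2. E_y = 3/2  [line 10·x + 3·y + -249/2 = 0 ∩ |EA|² = 25/4]
   → E = (12, 3/2)
3. C_x = 16/3  [CE · AD = -421/6 ∩ 2·signedArea(ECA) = -50/3]
4. C_y = 1/3  [CE · AD = -421/6 ∩ 2·signedArea(ECA) = -50/3]
   → C = (16/3, 1/3)

C = (16/3, 1/3)
E = (12, 3/2)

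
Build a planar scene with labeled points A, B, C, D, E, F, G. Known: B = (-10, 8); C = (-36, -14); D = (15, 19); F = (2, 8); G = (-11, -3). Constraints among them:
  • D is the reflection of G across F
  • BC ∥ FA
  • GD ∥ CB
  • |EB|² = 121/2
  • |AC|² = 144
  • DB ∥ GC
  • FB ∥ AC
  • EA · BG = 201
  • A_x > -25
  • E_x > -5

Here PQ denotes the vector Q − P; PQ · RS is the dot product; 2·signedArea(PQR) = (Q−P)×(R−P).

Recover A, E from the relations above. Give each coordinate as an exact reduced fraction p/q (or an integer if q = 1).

1. A_x = -24  [FB ∥ AC ∩ BC ∥ FA]
2. A_y = -14  [FB ∥ AC ∩ BC ∥ FA]
   → A = (-24, -14)
3. E_x = -9/2  [line 1·x + 11·y + -23 = 0 ∩ |EB|² = 121/2]
4. E_y = 5/2  [line 1·x + 11·y + -23 = 0 ∩ |EB|² = 121/2]
   → E = (-9/2, 5/2)

A = (-24, -14)
E = (-9/2, 5/2)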